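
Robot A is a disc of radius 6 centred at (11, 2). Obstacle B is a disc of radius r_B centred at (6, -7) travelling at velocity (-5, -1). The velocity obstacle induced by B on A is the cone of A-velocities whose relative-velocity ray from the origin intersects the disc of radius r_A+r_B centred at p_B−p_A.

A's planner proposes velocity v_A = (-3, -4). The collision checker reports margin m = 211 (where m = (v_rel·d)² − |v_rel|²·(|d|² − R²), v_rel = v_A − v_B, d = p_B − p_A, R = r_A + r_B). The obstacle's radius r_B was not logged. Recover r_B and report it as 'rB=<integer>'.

m = 211
d = (-5, -9);  v_rel = (2, -3),  |v_rel|² = 13
v_rel×d = (2)·(-9) − (-3)·(-5) = -33
since m = R²·13 − (-33)²:  R² = (1089 + 211) / 13 = 100
R = √100 = 10  ⇒  r_B = 10 − 6 = 4

rB=4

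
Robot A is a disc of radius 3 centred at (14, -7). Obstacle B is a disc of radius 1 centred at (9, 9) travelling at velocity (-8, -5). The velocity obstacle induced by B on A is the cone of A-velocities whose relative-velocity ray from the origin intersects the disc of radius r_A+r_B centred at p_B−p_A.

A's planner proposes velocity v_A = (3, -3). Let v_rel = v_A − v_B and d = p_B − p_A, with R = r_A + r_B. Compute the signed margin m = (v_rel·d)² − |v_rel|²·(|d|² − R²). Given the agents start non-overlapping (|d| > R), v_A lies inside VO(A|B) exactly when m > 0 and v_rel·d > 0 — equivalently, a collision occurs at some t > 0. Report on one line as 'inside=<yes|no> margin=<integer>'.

d = (-5, 16),  |d|² = 281;  R = 3+1 = 4,  c = 281−4² = 265
v_rel = (11, 2),  |v_rel|² = 125;  v_rel·d = (11)·(-5) + (2)·(16) = -23
125·t² + 46·t + 265 = 0  ⇒  m = (-23)² − 125·265 = -32596
m = -32596 < 0,  v_rel·d = -23 < 0  ⇒  outside

inside=no margin=-32596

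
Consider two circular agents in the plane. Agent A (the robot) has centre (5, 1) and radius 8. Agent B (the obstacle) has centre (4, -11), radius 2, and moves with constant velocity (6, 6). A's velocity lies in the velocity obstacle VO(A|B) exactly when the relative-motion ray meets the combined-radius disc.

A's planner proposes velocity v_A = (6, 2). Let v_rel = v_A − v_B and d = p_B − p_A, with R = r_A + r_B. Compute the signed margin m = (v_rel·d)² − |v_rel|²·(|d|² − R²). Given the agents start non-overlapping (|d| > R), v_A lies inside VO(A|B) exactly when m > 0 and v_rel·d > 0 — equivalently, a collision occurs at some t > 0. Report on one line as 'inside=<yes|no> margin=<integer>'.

d = (-1, -12),  |d|² = 145;  R = 8+2 = 10,  c = 145−10² = 45
v_rel = (0, -4),  |v_rel|² = 16;  v_rel·d = (0)·(-1) + (-4)·(-12) = 48
16·t² − 96·t + 45 = 0  ⇒  m = 48² − 16·45 = 1584
m = 1584 > 0,  v_rel·d = 48 > 0  ⇒  inside

inside=yes margin=1584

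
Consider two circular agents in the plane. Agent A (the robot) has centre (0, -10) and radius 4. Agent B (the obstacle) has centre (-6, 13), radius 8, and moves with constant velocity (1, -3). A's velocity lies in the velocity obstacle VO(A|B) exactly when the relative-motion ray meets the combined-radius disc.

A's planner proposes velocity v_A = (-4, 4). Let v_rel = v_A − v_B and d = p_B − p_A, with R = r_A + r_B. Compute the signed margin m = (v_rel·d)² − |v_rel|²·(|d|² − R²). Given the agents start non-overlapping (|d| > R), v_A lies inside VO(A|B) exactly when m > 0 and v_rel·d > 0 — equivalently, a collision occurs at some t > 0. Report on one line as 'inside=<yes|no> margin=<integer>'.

d = (-6, 23),  |d|² = 565;  R = 4+8 = 12,  c = 565−12² = 421
v_rel = (-5, 7),  |v_rel|² = 74;  v_rel·d = (-5)·(-6) + (7)·(23) = 191
74·t² − 382·t + 421 = 0  ⇒  m = 191² − 74·421 = 5327
m = 5327 > 0,  v_rel·d = 191 > 0  ⇒  inside

inside=yes margin=5327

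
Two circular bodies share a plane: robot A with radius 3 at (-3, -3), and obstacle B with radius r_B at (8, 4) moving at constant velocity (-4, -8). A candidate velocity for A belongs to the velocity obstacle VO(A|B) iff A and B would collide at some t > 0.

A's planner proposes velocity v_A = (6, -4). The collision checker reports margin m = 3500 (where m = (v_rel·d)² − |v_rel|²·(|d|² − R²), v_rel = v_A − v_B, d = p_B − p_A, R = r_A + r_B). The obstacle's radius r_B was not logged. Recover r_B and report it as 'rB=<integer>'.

m = 3500
d = (11, 7);  v_rel = (10, 4),  |v_rel|² = 116
v_rel×d = (10)·(7) − (4)·(11) = 26
since m = R²·116 − 26²:  R² = (676 + 3500) / 116 = 36
R = √36 = 6  ⇒  r_B = 6 − 3 = 3

rB=3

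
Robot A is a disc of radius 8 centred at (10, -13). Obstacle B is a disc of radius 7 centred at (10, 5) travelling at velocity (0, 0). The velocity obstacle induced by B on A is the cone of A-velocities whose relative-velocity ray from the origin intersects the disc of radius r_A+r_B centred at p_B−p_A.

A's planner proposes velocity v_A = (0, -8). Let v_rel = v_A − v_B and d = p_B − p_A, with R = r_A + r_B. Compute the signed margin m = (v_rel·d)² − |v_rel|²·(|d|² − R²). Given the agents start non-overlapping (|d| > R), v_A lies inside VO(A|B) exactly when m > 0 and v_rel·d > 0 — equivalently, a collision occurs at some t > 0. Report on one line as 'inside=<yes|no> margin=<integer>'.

d = (0, 18),  |d|² = 324;  R = 8+7 = 15,  c = 324−15² = 99
v_rel = (0, -8),  |v_rel|² = 64;  v_rel·d = (0)·(0) + (-8)·(18) = -144
64·t² + 288·t + 99 = 0  ⇒  m = (-144)² − 64·99 = 14400
m = 14400 > 0,  v_rel·d = -144 < 0  ⇒  outside

inside=no margin=14400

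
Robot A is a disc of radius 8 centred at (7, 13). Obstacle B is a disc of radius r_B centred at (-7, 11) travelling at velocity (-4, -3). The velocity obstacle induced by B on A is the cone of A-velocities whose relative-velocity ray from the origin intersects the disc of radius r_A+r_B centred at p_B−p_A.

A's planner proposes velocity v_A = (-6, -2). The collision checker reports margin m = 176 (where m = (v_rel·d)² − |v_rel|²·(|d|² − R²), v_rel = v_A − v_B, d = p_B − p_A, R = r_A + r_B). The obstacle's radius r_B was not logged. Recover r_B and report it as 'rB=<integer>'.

m = 176
d = (-14, -2);  v_rel = (-2, 1),  |v_rel|² = 5
v_rel×d = (-2)·(-2) − (1)·(-14) = 18
since m = R²·5 − 18²:  R² = (324 + 176) / 5 = 100
R = √100 = 10  ⇒  r_B = 10 − 8 = 2

rB=2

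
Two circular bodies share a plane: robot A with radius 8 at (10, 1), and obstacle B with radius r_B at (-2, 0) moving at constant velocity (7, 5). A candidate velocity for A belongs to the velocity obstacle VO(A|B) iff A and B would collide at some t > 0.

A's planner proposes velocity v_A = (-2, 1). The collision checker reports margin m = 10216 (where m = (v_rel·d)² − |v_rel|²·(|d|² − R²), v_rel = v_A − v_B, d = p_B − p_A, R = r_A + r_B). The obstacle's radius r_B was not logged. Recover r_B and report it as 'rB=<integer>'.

m = 10216
d = (-12, -1);  v_rel = (-9, -4),  |v_rel|² = 97
v_rel×d = (-9)·(-1) − (-4)·(-12) = -39
since m = R²·97 − (-39)²:  R² = (1521 + 10216) / 97 = 121
R = √121 = 11  ⇒  r_B = 11 − 8 = 3

rB=3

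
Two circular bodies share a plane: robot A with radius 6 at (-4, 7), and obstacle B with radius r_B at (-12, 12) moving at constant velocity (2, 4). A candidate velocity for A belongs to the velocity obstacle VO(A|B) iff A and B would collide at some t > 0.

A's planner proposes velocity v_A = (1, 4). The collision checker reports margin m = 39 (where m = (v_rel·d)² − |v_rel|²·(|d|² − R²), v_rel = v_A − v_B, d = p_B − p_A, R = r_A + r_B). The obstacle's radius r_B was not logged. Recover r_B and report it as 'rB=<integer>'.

m = 39
d = (-8, 5);  v_rel = (-1, 0),  |v_rel|² = 1
v_rel×d = (-1)·(5) − (0)·(-8) = -5
since m = R²·1 − (-5)²:  R² = (25 + 39) / 1 = 64
R = √64 = 8  ⇒  r_B = 8 − 6 = 2

rB=2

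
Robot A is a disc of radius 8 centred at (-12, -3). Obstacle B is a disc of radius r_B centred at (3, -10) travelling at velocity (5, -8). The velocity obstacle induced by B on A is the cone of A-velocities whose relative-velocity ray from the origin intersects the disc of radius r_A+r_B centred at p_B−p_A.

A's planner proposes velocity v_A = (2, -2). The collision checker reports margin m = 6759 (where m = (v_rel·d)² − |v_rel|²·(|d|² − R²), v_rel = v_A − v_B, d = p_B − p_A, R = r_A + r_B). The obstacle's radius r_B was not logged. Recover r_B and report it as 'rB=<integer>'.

m = 6759
d = (15, -7);  v_rel = (-3, 6),  |v_rel|² = 45
v_rel×d = (-3)·(-7) − (6)·(15) = -69
since m = R²·45 − (-69)²:  R² = (4761 + 6759) / 45 = 256
R = √256 = 16  ⇒  r_B = 16 − 8 = 8

rB=8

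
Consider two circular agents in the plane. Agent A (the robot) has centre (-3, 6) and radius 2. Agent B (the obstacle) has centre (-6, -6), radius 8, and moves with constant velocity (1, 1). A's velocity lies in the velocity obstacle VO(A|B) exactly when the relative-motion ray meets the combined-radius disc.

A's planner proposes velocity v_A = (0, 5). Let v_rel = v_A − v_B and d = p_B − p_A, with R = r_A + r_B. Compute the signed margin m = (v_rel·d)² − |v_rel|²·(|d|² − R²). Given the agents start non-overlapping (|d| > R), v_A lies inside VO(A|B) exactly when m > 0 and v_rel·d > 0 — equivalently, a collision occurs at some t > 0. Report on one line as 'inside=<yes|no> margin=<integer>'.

d = (-3, -12),  |d|² = 153;  R = 2+8 = 10,  c = 153−10² = 53
v_rel = (-1, 4),  |v_rel|² = 17;  v_rel·d = (-1)·(-3) + (4)·(-12) = -45
17·t² + 90·t + 53 = 0  ⇒  m = (-45)² − 17·53 = 1124
m = 1124 > 0,  v_rel·d = -45 < 0  ⇒  outside

inside=no margin=1124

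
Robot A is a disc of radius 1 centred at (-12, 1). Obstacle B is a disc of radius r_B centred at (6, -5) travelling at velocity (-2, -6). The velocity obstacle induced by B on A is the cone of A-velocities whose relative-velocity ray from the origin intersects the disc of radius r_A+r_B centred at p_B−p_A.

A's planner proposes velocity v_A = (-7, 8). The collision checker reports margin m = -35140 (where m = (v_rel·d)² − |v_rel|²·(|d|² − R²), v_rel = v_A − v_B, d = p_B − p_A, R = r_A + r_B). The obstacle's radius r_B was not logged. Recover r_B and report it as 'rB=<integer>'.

m = -35140
d = (18, -6);  v_rel = (-5, 14),  |v_rel|² = 221
v_rel×d = (-5)·(-6) − (14)·(18) = -222
since m = R²·221 − (-222)²:  R² = (49284 + -35140) / 221 = 64
R = √64 = 8  ⇒  r_B = 8 − 1 = 7

rB=7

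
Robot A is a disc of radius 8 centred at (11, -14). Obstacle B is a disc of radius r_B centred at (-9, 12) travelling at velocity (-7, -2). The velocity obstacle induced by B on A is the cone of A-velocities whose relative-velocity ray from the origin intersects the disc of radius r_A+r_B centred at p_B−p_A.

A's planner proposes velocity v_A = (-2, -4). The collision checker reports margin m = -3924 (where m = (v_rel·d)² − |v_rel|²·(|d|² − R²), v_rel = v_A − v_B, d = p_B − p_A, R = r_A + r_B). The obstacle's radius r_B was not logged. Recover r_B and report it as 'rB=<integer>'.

m = -3924
d = (-20, 26);  v_rel = (5, -2),  |v_rel|² = 29
v_rel×d = (5)·(26) − (-2)·(-20) = 90
since m = R²·29 − 90²:  R² = (8100 + -3924) / 29 = 144
R = √144 = 12  ⇒  r_B = 12 − 8 = 4

rB=4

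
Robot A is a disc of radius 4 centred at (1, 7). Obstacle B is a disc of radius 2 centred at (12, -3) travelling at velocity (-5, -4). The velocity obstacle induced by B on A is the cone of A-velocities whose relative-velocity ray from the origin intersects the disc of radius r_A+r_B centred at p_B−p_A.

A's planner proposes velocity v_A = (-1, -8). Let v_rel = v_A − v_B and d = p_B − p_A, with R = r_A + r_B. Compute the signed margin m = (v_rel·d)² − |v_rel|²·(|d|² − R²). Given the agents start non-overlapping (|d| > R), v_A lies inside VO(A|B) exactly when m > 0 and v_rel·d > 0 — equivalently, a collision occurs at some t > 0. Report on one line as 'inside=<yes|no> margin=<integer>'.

d = (11, -10),  |d|² = 221;  R = 4+2 = 6,  c = 221−6² = 185
v_rel = (4, -4),  |v_rel|² = 32;  v_rel·d = (4)·(11) + (-4)·(-10) = 84
32·t² − 168·t + 185 = 0  ⇒  m = 84² − 32·185 = 1136
m = 1136 > 0,  v_rel·d = 84 > 0  ⇒  inside

inside=yes margin=1136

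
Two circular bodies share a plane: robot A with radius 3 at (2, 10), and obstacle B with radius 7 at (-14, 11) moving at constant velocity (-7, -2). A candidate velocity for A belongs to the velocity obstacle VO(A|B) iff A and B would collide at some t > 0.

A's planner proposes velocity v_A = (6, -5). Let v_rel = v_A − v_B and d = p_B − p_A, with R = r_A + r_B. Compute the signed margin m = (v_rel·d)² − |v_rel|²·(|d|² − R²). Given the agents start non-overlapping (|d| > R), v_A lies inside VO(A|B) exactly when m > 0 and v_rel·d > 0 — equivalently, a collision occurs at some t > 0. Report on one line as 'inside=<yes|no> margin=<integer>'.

d = (-16, 1),  |d|² = 257;  R = 3+7 = 10,  c = 257−10² = 157
v_rel = (13, -3),  |v_rel|² = 178;  v_rel·d = (13)·(-16) + (-3)·(1) = -211
178·t² + 422·t + 157 = 0  ⇒  m = (-211)² − 178·157 = 16575
m = 16575 > 0,  v_rel·d = -211 < 0  ⇒  outside

inside=no margin=16575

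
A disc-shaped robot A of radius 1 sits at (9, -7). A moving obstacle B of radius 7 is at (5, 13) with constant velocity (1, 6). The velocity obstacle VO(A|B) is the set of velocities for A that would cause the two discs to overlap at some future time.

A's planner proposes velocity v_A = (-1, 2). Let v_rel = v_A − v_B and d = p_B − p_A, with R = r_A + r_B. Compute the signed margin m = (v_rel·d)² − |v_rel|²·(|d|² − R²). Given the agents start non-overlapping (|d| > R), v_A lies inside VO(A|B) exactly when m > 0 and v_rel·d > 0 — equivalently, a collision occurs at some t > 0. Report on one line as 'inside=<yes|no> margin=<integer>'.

d = (-4, 20),  |d|² = 416;  R = 1+7 = 8,  c = 416−8² = 352
v_rel = (-2, -4),  |v_rel|² = 20;  v_rel·d = (-2)·(-4) + (-4)·(20) = -72
20·t² + 144·t + 352 = 0  ⇒  m = (-72)² − 20·352 = -1856
m = -1856 < 0,  v_rel·d = -72 < 0  ⇒  outside

inside=no margin=-1856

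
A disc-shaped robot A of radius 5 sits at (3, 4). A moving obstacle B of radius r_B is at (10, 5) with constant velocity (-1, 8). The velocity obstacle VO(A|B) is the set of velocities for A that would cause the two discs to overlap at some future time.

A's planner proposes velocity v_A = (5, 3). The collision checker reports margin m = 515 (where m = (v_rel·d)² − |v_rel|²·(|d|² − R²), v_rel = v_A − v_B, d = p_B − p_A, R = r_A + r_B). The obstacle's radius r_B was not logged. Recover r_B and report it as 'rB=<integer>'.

m = 515
d = (7, 1);  v_rel = (6, -5),  |v_rel|² = 61
v_rel×d = (6)·(1) − (-5)·(7) = 41
since m = R²·61 − 41²:  R² = (1681 + 515) / 61 = 36
R = √36 = 6  ⇒  r_B = 6 − 5 = 1

rB=1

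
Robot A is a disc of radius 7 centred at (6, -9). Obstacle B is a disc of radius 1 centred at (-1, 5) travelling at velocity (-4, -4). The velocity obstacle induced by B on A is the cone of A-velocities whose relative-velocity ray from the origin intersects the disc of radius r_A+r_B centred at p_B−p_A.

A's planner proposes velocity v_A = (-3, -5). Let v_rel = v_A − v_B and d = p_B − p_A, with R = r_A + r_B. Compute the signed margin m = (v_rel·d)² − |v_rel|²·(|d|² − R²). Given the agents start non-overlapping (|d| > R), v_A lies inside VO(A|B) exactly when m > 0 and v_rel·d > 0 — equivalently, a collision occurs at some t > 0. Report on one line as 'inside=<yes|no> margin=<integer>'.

d = (-7, 14),  |d|² = 245;  R = 7+1 = 8,  c = 245−8² = 181
v_rel = (1, -1),  |v_rel|² = 2;  v_rel·d = (1)·(-7) + (-1)·(14) = -21
2·t² + 42·t + 181 = 0  ⇒  m = (-21)² − 2·181 = 79
m = 79 > 0,  v_rel·d = -21 < 0  ⇒  outside

inside=no margin=79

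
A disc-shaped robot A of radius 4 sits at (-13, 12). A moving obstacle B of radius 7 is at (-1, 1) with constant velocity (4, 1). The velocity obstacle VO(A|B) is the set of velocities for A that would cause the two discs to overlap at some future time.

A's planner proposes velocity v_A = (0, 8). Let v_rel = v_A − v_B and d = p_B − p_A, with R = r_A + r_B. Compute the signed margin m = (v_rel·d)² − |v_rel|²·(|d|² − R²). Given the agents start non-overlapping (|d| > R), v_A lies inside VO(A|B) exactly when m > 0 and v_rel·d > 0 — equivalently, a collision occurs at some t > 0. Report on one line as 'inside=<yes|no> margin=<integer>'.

d = (12, -11),  |d|² = 265;  R = 4+7 = 11,  c = 265−11² = 144
v_rel = (-4, 7),  |v_rel|² = 65;  v_rel·d = (-4)·(12) + (7)·(-11) = -125
65·t² + 250·t + 144 = 0  ⇒  m = (-125)² − 65·144 = 6265
m = 6265 > 0,  v_rel·d = -125 < 0  ⇒  outside

inside=no margin=6265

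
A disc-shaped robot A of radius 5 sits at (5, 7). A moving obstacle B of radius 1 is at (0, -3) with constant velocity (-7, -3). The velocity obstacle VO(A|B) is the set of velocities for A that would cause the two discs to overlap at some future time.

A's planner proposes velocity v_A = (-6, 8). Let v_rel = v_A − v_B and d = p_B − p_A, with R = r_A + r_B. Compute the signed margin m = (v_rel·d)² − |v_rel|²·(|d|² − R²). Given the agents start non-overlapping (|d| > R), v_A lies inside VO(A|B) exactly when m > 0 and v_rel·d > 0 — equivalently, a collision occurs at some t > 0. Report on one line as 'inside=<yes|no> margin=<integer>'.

d = (-5, -10),  |d|² = 125;  R = 5+1 = 6,  c = 125−6² = 89
v_rel = (1, 11),  |v_rel|² = 122;  v_rel·d = (1)·(-5) + (11)·(-10) = -115
122·t² + 230·t + 89 = 0  ⇒  m = (-115)² − 122·89 = 2367
m = 2367 > 0,  v_rel·d = -115 < 0  ⇒  outside

inside=no margin=2367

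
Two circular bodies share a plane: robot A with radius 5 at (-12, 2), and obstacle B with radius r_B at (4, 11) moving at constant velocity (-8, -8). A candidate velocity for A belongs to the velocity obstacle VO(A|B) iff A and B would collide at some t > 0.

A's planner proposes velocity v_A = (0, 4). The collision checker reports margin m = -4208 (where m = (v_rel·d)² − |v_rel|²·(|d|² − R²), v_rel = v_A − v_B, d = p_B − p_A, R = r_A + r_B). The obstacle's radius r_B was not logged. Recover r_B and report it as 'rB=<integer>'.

m = -4208
d = (16, 9);  v_rel = (8, 12),  |v_rel|² = 208
v_rel×d = (8)·(9) − (12)·(16) = -120
since m = R²·208 − (-120)²:  R² = (14400 + -4208) / 208 = 49
R = √49 = 7  ⇒  r_B = 7 − 5 = 2

rB=2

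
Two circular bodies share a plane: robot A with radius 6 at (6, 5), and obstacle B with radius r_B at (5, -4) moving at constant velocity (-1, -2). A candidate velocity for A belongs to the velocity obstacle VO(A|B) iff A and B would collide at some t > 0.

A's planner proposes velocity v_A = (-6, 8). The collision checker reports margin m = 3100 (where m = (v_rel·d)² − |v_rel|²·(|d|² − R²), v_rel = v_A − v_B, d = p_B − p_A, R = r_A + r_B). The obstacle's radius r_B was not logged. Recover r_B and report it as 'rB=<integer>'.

m = 3100
d = (-1, -9);  v_rel = (-5, 10),  |v_rel|² = 125
v_rel×d = (-5)·(-9) − (10)·(-1) = 55
since m = R²·125 − 55²:  R² = (3025 + 3100) / 125 = 49
R = √49 = 7  ⇒  r_B = 7 − 6 = 1

rB=1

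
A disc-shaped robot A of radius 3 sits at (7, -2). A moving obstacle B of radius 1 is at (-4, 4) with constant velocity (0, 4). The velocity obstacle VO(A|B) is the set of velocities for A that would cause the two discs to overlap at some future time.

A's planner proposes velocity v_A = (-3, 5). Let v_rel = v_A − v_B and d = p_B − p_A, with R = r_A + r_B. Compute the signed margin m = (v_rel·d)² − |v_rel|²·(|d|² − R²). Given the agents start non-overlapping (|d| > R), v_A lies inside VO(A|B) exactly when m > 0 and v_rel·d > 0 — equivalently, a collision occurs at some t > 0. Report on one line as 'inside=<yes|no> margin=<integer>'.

d = (-11, 6),  |d|² = 157;  R = 3+1 = 4,  c = 157−4² = 141
v_rel = (-3, 1),  |v_rel|² = 10;  v_rel·d = (-3)·(-11) + (1)·(6) = 39
10·t² − 78·t + 141 = 0  ⇒  m = 39² − 10·141 = 111
m = 111 > 0,  v_rel·d = 39 > 0  ⇒  inside

inside=yes margin=111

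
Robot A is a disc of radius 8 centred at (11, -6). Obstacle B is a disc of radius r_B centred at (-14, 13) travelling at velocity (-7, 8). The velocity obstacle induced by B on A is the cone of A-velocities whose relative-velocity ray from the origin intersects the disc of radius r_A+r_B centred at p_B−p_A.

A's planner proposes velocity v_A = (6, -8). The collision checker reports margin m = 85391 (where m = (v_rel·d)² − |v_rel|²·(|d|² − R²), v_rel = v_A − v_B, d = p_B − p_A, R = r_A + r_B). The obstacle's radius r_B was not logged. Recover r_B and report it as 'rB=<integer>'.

m = 85391
d = (-25, 19);  v_rel = (13, -16),  |v_rel|² = 425
v_rel×d = (13)·(19) − (-16)·(-25) = -153
since m = R²·425 − (-153)²:  R² = (23409 + 85391) / 425 = 256
R = √256 = 16  ⇒  r_B = 16 − 8 = 8

rB=8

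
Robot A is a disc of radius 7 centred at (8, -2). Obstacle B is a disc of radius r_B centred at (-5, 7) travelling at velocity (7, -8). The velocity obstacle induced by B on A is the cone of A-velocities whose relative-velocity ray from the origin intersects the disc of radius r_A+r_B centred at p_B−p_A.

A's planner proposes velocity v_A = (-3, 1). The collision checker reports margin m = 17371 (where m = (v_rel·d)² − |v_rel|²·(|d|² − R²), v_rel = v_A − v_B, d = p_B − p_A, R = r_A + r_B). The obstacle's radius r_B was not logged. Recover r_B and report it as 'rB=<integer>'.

m = 17371
d = (-13, 9);  v_rel = (-10, 9),  |v_rel|² = 181
v_rel×d = (-10)·(9) − (9)·(-13) = 27
since m = R²·181 − 27²:  R² = (729 + 17371) / 181 = 100
R = √100 = 10  ⇒  r_B = 10 − 7 = 3

rB=3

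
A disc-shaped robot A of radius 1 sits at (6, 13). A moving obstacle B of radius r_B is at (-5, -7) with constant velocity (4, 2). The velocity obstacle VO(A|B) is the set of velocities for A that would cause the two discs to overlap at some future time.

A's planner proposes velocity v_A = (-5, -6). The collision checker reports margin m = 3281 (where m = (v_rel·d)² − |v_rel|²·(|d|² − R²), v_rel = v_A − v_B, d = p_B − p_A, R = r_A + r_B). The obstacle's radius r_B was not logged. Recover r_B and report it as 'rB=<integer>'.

m = 3281
d = (-11, -20);  v_rel = (-9, -8),  |v_rel|² = 145
v_rel×d = (-9)·(-20) − (-8)·(-11) = 92
since m = R²·145 − 92²:  R² = (8464 + 3281) / 145 = 81
R = √81 = 9  ⇒  r_B = 9 − 1 = 8

rB=8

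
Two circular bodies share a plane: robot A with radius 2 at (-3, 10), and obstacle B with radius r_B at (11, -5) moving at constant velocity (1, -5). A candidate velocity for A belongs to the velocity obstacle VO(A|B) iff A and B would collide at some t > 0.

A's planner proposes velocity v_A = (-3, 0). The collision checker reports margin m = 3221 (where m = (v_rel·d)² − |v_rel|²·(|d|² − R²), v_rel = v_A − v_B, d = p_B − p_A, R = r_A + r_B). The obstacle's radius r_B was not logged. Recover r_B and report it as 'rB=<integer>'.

m = 3221
d = (14, -15);  v_rel = (-4, 5),  |v_rel|² = 41
v_rel×d = (-4)·(-15) − (5)·(14) = -10
since m = R²·41 − (-10)²:  R² = (100 + 3221) / 41 = 81
R = √81 = 9  ⇒  r_B = 9 − 2 = 7

rB=7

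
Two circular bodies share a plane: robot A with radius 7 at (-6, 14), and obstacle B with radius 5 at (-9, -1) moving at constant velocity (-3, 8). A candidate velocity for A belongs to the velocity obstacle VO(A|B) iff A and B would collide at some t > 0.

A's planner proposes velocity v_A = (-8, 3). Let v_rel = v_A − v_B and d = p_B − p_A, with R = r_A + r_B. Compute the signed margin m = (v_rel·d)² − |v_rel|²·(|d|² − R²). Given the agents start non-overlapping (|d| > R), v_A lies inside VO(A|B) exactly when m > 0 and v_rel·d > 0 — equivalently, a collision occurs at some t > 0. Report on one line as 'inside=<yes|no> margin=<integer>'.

d = (-3, -15),  |d|² = 234;  R = 7+5 = 12,  c = 234−12² = 90
v_rel = (-5, -5),  |v_rel|² = 50;  v_rel·d = (-5)·(-3) + (-5)·(-15) = 90
50·t² − 180·t + 90 = 0  ⇒  m = 90² − 50·90 = 3600
m = 3600 > 0,  v_rel·d = 90 > 0  ⇒  inside

inside=yes margin=3600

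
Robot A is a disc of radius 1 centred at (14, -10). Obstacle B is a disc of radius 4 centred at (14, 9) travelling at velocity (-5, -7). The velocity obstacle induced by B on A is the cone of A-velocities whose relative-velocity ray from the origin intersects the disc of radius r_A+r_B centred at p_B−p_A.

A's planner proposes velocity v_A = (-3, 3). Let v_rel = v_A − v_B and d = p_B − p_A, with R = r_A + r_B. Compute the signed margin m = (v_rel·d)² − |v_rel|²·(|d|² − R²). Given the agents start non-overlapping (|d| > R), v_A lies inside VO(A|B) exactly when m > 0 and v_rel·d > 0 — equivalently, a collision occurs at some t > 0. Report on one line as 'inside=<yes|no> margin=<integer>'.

d = (0, 19),  |d|² = 361;  R = 1+4 = 5,  c = 361−5² = 336
v_rel = (2, 10),  |v_rel|² = 104;  v_rel·d = (2)·(0) + (10)·(19) = 190
104·t² − 380·t + 336 = 0  ⇒  m = 190² − 104·336 = 1156
m = 1156 > 0,  v_rel·d = 190 > 0  ⇒  inside

inside=yes margin=1156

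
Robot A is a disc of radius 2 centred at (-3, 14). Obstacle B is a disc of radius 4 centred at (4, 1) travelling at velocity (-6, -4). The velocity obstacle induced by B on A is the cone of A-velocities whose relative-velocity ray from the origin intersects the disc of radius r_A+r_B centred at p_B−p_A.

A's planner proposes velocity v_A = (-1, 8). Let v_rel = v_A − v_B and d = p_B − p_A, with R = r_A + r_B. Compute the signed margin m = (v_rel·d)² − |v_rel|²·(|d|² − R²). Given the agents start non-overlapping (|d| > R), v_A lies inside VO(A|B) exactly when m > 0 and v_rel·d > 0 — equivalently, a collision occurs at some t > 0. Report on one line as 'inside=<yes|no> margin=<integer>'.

d = (7, -13),  |d|² = 218;  R = 2+4 = 6,  c = 218−6² = 182
v_rel = (5, 12),  |v_rel|² = 169;  v_rel·d = (5)·(7) + (12)·(-13) = -121
169·t² + 242·t + 182 = 0  ⇒  m = (-121)² − 169·182 = -16117
m = -16117 < 0,  v_rel·d = -121 < 0  ⇒  outside

inside=no margin=-16117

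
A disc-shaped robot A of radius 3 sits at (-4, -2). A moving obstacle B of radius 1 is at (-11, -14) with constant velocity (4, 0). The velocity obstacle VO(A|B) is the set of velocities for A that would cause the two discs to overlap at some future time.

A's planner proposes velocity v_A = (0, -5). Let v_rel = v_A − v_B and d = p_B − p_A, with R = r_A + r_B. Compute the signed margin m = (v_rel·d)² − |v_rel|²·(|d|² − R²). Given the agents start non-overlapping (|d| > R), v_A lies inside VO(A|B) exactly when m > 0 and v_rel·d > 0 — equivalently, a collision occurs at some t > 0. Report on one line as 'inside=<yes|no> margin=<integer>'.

d = (-7, -12),  |d|² = 193;  R = 3+1 = 4,  c = 193−4² = 177
v_rel = (-4, -5),  |v_rel|² = 41;  v_rel·d = (-4)·(-7) + (-5)·(-12) = 88
41·t² − 176·t + 177 = 0  ⇒  m = 88² − 41·177 = 487
m = 487 > 0,  v_rel·d = 88 > 0  ⇒  inside

inside=yes margin=487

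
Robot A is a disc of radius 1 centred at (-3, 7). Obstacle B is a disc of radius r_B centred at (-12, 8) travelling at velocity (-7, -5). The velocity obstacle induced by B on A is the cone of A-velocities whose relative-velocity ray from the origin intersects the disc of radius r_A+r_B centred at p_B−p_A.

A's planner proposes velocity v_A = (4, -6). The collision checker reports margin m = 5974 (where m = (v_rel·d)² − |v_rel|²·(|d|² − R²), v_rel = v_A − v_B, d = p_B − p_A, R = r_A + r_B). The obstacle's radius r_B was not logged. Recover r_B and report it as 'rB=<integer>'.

m = 5974
d = (-9, 1);  v_rel = (11, -1),  |v_rel|² = 122
v_rel×d = (11)·(1) − (-1)·(-9) = 2
since m = R²·122 − 2²:  R² = (4 + 5974) / 122 = 49
R = √49 = 7  ⇒  r_B = 7 − 1 = 6

rB=6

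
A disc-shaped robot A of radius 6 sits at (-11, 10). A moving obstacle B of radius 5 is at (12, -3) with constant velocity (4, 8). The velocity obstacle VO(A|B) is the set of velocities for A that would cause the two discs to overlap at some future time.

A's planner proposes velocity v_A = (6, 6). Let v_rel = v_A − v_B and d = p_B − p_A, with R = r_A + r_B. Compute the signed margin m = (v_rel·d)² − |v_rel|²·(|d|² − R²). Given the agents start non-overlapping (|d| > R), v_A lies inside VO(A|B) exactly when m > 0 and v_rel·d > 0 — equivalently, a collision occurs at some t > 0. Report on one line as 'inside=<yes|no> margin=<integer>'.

d = (23, -13),  |d|² = 698;  R = 6+5 = 11,  c = 698−11² = 577
v_rel = (2, -2),  |v_rel|² = 8;  v_rel·d = (2)·(23) + (-2)·(-13) = 72
8·t² − 144·t + 577 = 0  ⇒  m = 72² − 8·577 = 568
m = 568 > 0,  v_rel·d = 72 > 0  ⇒  inside

inside=yes margin=568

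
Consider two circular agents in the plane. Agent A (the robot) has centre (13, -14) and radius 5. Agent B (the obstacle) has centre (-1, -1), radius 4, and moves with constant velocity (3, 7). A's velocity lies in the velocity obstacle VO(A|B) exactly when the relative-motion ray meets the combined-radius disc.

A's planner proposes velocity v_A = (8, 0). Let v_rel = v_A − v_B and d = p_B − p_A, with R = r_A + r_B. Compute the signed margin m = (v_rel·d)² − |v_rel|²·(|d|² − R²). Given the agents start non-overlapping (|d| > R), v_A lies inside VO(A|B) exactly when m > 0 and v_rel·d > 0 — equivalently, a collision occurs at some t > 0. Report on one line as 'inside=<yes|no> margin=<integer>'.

d = (-14, 13),  |d|² = 365;  R = 5+4 = 9,  c = 365−9² = 284
v_rel = (5, -7),  |v_rel|² = 74;  v_rel·d = (5)·(-14) + (-7)·(13) = -161
74·t² + 322·t + 284 = 0  ⇒  m = (-161)² − 74·284 = 4905
m = 4905 > 0,  v_rel·d = -161 < 0  ⇒  outside

inside=no margin=4905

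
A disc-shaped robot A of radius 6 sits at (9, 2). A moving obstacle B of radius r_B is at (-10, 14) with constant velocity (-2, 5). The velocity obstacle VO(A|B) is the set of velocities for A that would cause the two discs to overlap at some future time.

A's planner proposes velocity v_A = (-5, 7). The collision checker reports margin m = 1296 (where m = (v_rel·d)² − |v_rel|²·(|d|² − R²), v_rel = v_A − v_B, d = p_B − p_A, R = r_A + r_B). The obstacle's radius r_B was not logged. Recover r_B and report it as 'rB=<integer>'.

m = 1296
d = (-19, 12);  v_rel = (-3, 2),  |v_rel|² = 13
v_rel×d = (-3)·(12) − (2)·(-19) = 2
since m = R²·13 − 2²:  R² = (4 + 1296) / 13 = 100
R = √100 = 10  ⇒  r_B = 10 − 6 = 4

rB=4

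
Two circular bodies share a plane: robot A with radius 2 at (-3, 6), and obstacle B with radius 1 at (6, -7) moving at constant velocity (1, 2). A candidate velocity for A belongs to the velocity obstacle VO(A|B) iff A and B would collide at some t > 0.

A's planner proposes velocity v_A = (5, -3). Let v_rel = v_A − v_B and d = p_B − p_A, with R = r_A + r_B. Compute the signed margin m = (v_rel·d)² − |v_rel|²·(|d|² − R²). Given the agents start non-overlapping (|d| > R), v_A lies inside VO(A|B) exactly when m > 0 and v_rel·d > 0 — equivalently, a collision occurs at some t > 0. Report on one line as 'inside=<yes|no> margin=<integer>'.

d = (9, -13),  |d|² = 250;  R = 2+1 = 3,  c = 250−3² = 241
v_rel = (4, -5),  |v_rel|² = 41;  v_rel·d = (4)·(9) + (-5)·(-13) = 101
41·t² − 202·t + 241 = 0  ⇒  m = 101² − 41·241 = 320
m = 320 > 0,  v_rel·d = 101 > 0  ⇒  inside

inside=yes margin=320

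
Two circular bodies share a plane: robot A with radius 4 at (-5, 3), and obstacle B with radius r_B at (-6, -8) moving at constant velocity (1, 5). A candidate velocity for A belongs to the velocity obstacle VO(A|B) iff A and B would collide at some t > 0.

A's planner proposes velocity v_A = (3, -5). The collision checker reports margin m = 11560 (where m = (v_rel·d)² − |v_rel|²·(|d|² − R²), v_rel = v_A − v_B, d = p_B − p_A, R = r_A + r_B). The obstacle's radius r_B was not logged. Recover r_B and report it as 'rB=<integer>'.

m = 11560
d = (-1, -11);  v_rel = (2, -10),  |v_rel|² = 104
v_rel×d = (2)·(-11) − (-10)·(-1) = -32
since m = R²·104 − (-32)²:  R² = (1024 + 11560) / 104 = 121
R = √121 = 11  ⇒  r_B = 11 − 4 = 7

rB=7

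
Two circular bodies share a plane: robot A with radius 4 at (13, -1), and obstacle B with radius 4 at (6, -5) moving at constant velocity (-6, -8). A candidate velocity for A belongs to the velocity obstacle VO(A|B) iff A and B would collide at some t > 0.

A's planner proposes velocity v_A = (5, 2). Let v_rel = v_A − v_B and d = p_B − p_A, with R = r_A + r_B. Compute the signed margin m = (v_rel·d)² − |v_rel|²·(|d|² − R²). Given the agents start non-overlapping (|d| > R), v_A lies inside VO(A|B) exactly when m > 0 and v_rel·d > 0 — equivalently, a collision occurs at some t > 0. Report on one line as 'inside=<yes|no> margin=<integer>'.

d = (-7, -4),  |d|² = 65;  R = 4+4 = 8,  c = 65−8² = 1
v_rel = (11, 10),  |v_rel|² = 221;  v_rel·d = (11)·(-7) + (10)·(-4) = -117
221·t² + 234·t + 1 = 0  ⇒  m = (-117)² − 221·1 = 13468
m = 13468 > 0,  v_rel·d = -117 < 0  ⇒  outside

inside=no margin=13468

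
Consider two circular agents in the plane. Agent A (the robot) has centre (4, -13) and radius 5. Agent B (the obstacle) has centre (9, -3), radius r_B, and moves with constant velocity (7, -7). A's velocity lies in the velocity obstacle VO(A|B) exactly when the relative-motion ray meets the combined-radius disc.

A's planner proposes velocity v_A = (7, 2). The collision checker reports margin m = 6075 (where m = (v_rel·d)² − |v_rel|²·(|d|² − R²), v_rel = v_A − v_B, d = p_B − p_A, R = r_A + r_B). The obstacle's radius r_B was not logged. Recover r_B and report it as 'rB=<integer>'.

m = 6075
d = (5, 10);  v_rel = (0, 9),  |v_rel|² = 81
v_rel×d = (0)·(10) − (9)·(5) = -45
since m = R²·81 − (-45)²:  R² = (2025 + 6075) / 81 = 100
R = √100 = 10  ⇒  r_B = 10 − 5 = 5

rB=5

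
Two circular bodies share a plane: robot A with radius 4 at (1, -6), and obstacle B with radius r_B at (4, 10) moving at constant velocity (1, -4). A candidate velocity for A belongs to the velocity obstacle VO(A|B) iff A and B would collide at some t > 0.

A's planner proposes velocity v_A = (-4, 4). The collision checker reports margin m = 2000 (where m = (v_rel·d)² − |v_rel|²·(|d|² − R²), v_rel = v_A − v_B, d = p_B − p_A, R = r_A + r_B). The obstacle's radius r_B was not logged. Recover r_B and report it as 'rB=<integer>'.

m = 2000
d = (3, 16);  v_rel = (-5, 8),  |v_rel|² = 89
v_rel×d = (-5)·(16) − (8)·(3) = -104
since m = R²·89 − (-104)²:  R² = (10816 + 2000) / 89 = 144
R = √144 = 12  ⇒  r_B = 12 − 4 = 8

rB=8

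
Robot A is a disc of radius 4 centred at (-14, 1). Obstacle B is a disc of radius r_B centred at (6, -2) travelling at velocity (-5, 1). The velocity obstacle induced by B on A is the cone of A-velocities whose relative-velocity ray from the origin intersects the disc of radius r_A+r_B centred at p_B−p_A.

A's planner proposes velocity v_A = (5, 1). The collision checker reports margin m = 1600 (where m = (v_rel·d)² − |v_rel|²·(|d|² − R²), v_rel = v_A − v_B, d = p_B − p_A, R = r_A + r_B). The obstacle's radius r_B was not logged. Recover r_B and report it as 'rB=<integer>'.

m = 1600
d = (20, -3);  v_rel = (10, 0),  |v_rel|² = 100
v_rel×d = (10)·(-3) − (0)·(20) = -30
since m = R²·100 − (-30)²:  R² = (900 + 1600) / 100 = 25
R = √25 = 5  ⇒  r_B = 5 − 4 = 1

rB=1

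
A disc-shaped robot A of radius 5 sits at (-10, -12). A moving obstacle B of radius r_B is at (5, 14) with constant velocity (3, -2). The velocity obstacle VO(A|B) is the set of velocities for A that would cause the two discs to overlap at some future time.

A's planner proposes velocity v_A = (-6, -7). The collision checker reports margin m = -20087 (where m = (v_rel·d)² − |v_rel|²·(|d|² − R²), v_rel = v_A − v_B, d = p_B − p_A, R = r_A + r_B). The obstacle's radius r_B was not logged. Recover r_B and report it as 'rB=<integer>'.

m = -20087
d = (15, 26);  v_rel = (-9, -5),  |v_rel|² = 106
v_rel×d = (-9)·(26) − (-5)·(15) = -159
since m = R²·106 − (-159)²:  R² = (25281 + -20087) / 106 = 49
R = √49 = 7  ⇒  r_B = 7 − 5 = 2

rB=2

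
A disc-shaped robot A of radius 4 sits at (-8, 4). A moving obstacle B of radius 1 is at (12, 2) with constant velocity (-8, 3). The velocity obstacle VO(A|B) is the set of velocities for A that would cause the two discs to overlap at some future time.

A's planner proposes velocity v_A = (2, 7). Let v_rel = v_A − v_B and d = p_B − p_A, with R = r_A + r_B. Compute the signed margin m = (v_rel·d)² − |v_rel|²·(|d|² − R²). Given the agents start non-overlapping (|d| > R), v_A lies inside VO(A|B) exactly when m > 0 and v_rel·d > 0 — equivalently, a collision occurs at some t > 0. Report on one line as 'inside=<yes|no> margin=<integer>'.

d = (20, -2),  |d|² = 404;  R = 4+1 = 5,  c = 404−5² = 379
v_rel = (10, 4),  |v_rel|² = 116;  v_rel·d = (10)·(20) + (4)·(-2) = 192
116·t² − 384·t + 379 = 0  ⇒  m = 192² − 116·379 = -7100
m = -7100 < 0,  v_rel·d = 192 > 0  ⇒  outside

inside=no margin=-7100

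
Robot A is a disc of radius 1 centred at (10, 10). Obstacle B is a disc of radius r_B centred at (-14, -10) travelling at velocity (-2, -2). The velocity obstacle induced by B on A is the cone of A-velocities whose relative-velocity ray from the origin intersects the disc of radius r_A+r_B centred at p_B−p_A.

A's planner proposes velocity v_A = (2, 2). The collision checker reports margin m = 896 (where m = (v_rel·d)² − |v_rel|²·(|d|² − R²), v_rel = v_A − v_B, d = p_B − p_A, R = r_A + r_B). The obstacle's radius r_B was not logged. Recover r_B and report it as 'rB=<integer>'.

m = 896
d = (-24, -20);  v_rel = (4, 4),  |v_rel|² = 32
v_rel×d = (4)·(-20) − (4)·(-24) = 16
since m = R²·32 − 16²:  R² = (256 + 896) / 32 = 36
R = √36 = 6  ⇒  r_B = 6 − 1 = 5

rB=5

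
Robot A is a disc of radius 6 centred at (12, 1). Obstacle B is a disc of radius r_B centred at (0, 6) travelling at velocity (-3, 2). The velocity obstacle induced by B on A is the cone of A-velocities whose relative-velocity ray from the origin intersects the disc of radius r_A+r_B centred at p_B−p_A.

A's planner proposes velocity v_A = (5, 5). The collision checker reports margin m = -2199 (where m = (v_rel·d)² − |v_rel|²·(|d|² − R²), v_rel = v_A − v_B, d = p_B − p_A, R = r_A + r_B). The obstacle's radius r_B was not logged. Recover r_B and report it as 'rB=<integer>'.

m = -2199
d = (-12, 5);  v_rel = (8, 3),  |v_rel|² = 73
v_rel×d = (8)·(5) − (3)·(-12) = 76
since m = R²·73 − 76²:  R² = (5776 + -2199) / 73 = 49
R = √49 = 7  ⇒  r_B = 7 − 6 = 1

rB=1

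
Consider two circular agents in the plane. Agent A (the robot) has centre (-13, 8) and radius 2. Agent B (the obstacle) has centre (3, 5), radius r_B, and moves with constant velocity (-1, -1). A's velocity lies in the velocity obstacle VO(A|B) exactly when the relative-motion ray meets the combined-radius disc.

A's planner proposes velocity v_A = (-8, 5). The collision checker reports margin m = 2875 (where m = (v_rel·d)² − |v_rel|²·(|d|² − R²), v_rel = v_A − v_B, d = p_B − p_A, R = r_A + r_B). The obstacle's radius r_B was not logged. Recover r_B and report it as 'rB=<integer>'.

m = 2875
d = (16, -3);  v_rel = (-7, 6),  |v_rel|² = 85
v_rel×d = (-7)·(-3) − (6)·(16) = -75
since m = R²·85 − (-75)²:  R² = (5625 + 2875) / 85 = 100
R = √100 = 10  ⇒  r_B = 10 − 2 = 8

rB=8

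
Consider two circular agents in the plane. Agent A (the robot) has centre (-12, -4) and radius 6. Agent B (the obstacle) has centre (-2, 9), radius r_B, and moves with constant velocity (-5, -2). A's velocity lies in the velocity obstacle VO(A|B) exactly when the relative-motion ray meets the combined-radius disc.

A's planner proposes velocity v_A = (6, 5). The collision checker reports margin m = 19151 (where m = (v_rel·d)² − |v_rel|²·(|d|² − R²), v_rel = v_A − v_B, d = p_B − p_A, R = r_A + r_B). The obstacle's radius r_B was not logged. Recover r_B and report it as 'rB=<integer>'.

m = 19151
d = (10, 13);  v_rel = (11, 7),  |v_rel|² = 170
v_rel×d = (11)·(13) − (7)·(10) = 73
since m = R²·170 − 73²:  R² = (5329 + 19151) / 170 = 144
R = √144 = 12  ⇒  r_B = 12 − 6 = 6

rB=6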